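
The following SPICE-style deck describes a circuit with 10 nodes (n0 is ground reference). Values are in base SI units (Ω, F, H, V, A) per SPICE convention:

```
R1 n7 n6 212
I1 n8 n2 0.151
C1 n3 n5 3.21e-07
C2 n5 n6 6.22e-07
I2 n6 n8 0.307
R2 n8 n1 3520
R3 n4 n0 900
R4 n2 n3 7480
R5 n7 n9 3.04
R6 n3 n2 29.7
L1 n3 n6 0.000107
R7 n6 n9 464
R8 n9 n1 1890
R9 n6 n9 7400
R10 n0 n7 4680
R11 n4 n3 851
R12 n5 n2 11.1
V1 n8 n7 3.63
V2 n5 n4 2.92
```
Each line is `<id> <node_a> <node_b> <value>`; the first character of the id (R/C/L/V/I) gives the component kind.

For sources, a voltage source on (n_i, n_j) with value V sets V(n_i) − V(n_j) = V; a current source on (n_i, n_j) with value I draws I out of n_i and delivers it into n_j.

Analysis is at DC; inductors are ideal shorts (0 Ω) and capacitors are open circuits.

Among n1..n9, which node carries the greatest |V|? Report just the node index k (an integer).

Element admittances at DC:
  Y(R1) = 0.004717 S between n7,n6
  I1: injects 0.151 A into n2 (from n8)
  Y(C1) = 0.000 S between n3,n5
  Y(C2) = 0.000 S between n5,n6
  I2: injects 0.307 A into n8 (from n6)
  Y(R2) = 0.0002841 S between n8,n1
  Y(R3) = 0.001111 S between n4,n0
  Y(R4) = 0.0001337 S between n2,n3
  Y(R5) = 0.3289 S between n7,n9
  Y(R6) = 0.03367 S between n3,n2
  L1: short n3↔n6 (DC inductor)
  Y(R7) = 0.002155 S between n6,n9
  Y(R8) = 0.0005291 S between n9,n1
  Y(R9) = 0.0001351 S between n6,n9
  Y(R10) = 0.0002137 S between n0,n7
  Y(R11) = 0.001175 S between n4,n3
  Y(R12) = 0.09009 S between n5,n2
  V1: constraint V(n8)−V(n7) = 3.63
  V2: constraint V(n5)−V(n4) = 2.92
Assemble and solve the 12×12 MNA system:
  V(n1)=18.10  V(n2)=-0.3536  V(n3)=-4.871  V(n4)=-3.255  V(n5)=-0.3346  V(n6)=-4.871  V(n7)=16.92  V(n8)=20.55  V(n9)=16.78
  i(L1)=0.1546  i(V1)=0.1553  i(V2)=-0.001716

8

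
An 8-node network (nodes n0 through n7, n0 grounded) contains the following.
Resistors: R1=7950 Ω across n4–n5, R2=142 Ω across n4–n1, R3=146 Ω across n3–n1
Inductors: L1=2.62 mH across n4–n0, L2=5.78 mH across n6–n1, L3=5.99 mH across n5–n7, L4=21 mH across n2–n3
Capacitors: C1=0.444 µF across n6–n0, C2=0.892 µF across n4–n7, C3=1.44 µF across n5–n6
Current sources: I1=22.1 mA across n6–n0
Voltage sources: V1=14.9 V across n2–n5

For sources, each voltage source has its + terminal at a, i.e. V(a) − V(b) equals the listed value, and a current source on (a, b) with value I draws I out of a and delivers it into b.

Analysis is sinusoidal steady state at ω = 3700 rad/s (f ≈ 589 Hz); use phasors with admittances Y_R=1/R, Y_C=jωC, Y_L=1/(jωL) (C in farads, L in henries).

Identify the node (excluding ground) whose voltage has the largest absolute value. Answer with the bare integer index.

MNA unknowns: 7 node voltages V₁..V_7 plus 1 source current (V1)
R1: Y=0.0001258+0.000j on G[4,5]
L1: Y=0.000-0.1032j on G[4,0]
C1: Y=0.000+0.001643j on G[6,0]
C2: Y=0.000+0.003300j on G[4,7]
C3: Y=0.000+0.005328j on G[5,6]
L2: Y=0.000-0.04676j on G[6,1]
R2: Y=0.007042+0.000j on G[4,1]
R3: Y=0.006849+0.000j on G[3,1]
I1: z[6]−=0.0221, z[0]+=0.0221
L3: Y=0.000-0.04512j on G[5,7]
L4: Y=0.000-0.01287j on G[2,3]
V1: row V2−V5=14.9, i_V1 at 2,5
solve → V1=1.237-0.3211j, V2=14.00+9.329j, V3=15.19+1.905j, V4=0.02507-0.2490j, V5=-0.8969+9.329j, V6=1.574-2.182j, V7=-0.9697+10.08j
aux → i_V1=-0.09555-0.01524j

2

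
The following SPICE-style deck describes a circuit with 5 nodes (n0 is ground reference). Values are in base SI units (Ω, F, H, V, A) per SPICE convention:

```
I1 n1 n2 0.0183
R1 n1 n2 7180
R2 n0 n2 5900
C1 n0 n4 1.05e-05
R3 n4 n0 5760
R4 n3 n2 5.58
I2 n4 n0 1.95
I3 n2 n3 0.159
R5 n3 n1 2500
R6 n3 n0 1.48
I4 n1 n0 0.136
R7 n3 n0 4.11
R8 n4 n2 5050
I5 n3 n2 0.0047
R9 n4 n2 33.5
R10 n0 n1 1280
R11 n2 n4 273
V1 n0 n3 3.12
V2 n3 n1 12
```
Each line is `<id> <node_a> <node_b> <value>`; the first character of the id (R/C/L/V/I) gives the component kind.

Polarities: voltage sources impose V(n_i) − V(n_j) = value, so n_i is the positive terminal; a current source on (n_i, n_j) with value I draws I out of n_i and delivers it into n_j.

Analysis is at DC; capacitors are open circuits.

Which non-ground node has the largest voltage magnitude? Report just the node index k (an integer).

4

Element admittances at DC:
  I1: injects 0.0183 A into n2 (from n1)
  Y(R1) = 0.0001393 S between n1,n2
  Y(R2) = 0.0001695 S between n0,n2
  Y(C1) = 0.000 S between n0,n4
  Y(R3) = 0.0001736 S between n4,n0
  Y(R4) = 0.1792 S between n3,n2
  I2: injects 1.95 A into n0 (from n4)
  I3: injects 0.159 A into n3 (from n2)
  Y(R5) = 0.0004000 S between n3,n1
  Y(R6) = 0.6757 S between n3,n0
  I4: injects 0.136 A into n0 (from n1)
  Y(R7) = 0.2433 S between n3,n0
  Y(R8) = 0.0001980 S between n4,n2
  I5: injects 0.0047 A into n2 (from n3)
  Y(R9) = 0.02985 S between n4,n2
  Y(R10) = 0.0007813 S between n0,n1
  Y(R11) = 0.003663 S between n2,n4
  V1: constraint V(n0)−V(n3) = 3.12
  V2: constraint V(n3)−V(n1) = 12
Assemble and solve the 6×6 MNA system:
  V(n1)=-15.12  V(n2)=-14.68  V(n3)=-3.120  V(n4)=-72.15
  i(V1)=-0.8081  i(V2)=0.1376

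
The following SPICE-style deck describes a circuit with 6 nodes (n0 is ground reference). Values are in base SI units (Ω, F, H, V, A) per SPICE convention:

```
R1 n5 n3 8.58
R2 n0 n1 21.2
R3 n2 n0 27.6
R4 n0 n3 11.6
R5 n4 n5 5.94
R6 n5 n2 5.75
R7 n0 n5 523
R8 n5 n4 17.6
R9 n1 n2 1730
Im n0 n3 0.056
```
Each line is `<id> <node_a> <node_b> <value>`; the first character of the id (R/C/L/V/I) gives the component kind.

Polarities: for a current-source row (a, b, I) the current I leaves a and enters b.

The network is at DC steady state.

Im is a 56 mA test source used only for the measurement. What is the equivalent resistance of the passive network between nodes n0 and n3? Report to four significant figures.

R_eq = 8.969 Ω

Apply KCL at each of the 5 non-ground nodes and solve the resulting linear system.
Node n1: branches {R2, R9} → V_1 = 0.003930
Node n2: branches {R3, R6, R9} → V_2 = 0.3246
Node n3: branches {R1, R4, Im} → V_3 = 0.5023
Node n4: branches {R5, R8} → V_4 = 0.3933
Node n5: branches {R1, R5, R6, R7, R8} → V_5 = 0.3933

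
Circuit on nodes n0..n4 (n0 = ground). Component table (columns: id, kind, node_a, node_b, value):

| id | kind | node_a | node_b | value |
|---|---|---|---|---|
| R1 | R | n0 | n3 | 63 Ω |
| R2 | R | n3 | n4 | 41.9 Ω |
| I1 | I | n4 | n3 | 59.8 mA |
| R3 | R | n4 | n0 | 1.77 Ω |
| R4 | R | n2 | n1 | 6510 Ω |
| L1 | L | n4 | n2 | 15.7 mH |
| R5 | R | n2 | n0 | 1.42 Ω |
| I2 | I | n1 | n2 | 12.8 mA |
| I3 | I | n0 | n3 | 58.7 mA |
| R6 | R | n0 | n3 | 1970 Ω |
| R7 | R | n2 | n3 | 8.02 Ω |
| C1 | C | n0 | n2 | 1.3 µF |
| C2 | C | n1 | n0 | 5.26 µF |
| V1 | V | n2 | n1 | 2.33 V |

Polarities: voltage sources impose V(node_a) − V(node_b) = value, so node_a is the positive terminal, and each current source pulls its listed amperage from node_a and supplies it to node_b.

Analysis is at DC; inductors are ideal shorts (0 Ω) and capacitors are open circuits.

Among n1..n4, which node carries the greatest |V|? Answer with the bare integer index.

1

Element admittances at DC:
  Y(R1) = 0.01587 S between n0,n3
  Y(R2) = 0.02387 S between n3,n4
  I1: injects 0.0598 A into n3 (from n4)
  Y(R3) = 0.5650 S between n4,n0
  Y(R4) = 0.0001536 S between n2,n1
  L1: short n4↔n2 (DC inductor)
  Y(R5) = 0.7042 S between n2,n0
  I2: injects 0.0128 A into n2 (from n1)
  I3: injects 0.0587 A into n3 (from n0)
  Y(R6) = 0.0005076 S between n0,n3
  Y(R7) = 0.1247 S between n2,n3
  Y(C1) = 0.000 S between n0,n2
  Y(C2) = 0.000 S between n1,n0
  V1: constraint V(n2)−V(n1) = 2.33
Assemble and solve the 6×6 MNA system:
  V(n1)=-2.293  V(n2)=0.03655  V(n3)=0.7514  V(n4)=0.03655
  i(L1)=-0.06339  i(V1)=0.01244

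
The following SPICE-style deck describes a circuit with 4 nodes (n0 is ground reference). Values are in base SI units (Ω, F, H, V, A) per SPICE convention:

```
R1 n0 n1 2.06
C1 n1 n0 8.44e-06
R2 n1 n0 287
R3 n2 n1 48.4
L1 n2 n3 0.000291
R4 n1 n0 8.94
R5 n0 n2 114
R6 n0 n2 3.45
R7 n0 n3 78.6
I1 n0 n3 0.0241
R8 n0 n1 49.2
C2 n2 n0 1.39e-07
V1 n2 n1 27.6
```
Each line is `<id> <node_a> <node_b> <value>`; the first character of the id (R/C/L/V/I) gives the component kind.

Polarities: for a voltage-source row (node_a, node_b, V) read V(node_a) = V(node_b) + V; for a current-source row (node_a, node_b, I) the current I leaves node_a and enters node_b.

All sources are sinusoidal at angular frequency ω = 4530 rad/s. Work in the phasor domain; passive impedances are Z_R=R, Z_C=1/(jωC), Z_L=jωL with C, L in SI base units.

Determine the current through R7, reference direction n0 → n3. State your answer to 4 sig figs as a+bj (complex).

-0.2344-0.001148j A

MNA unknowns: 3 node voltages V₁..V_3 plus 1 source current (V1)
R1: Y=0.4854+0.000j on G[0,1]
C1: Y=0.000+0.03823j on G[1,0]
R2: Y=0.003484+0.000j on G[1,0]
R3: Y=0.02066+0.000j on G[2,1]
L1: Y=0.000-0.7586j on G[2,3]
R4: Y=0.1119+0.000j on G[1,0]
R5: Y=0.008772+0.000j on G[0,2]
R6: Y=0.2899+0.000j on G[0,2]
R7: Y=0.01272+0.000j on G[0,3]
I1: z[0]−=0.0241, z[3]+=0.0241
R8: Y=0.02033+0.000j on G[0,1]
C2: Y=0.000+0.0006297j on G[2,0]
V1: row V2−V1=27.6, i_V1 at 2,1
solve → V1=-9.175+0.3675j, V2=18.43+0.3675j, V3=18.43+0.09025j
aux → i_V1=-6.283-0.1225j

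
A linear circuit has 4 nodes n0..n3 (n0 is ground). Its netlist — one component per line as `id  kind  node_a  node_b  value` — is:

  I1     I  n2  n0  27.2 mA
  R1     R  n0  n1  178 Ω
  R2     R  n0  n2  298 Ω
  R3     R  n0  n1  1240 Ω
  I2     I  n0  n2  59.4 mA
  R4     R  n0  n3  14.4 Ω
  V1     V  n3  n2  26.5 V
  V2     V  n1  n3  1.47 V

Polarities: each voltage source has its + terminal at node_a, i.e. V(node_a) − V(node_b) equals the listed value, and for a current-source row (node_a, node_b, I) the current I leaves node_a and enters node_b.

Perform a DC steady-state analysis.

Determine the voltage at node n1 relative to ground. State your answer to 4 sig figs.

Element admittances at DC:
  I1: injects 0.0272 A into n0 (from n2)
  Y(R1) = 0.005618 S between n0,n1
  Y(R2) = 0.003356 S between n0,n2
  Y(R3) = 0.0008065 S between n0,n1
  I2: injects 0.0594 A into n2 (from n0)
  Y(R4) = 0.06944 S between n0,n3
  V1: constraint V(n3)−V(n2) = 26.5
  V2: constraint V(n1)−V(n3) = 1.47
Assemble and solve the 5×5 MNA system:
  V(n1)=2.880  V(n2)=-25.09  V(n3)=1.410
  i(V1)=-0.1164  i(V2)=-0.01850

2.880 V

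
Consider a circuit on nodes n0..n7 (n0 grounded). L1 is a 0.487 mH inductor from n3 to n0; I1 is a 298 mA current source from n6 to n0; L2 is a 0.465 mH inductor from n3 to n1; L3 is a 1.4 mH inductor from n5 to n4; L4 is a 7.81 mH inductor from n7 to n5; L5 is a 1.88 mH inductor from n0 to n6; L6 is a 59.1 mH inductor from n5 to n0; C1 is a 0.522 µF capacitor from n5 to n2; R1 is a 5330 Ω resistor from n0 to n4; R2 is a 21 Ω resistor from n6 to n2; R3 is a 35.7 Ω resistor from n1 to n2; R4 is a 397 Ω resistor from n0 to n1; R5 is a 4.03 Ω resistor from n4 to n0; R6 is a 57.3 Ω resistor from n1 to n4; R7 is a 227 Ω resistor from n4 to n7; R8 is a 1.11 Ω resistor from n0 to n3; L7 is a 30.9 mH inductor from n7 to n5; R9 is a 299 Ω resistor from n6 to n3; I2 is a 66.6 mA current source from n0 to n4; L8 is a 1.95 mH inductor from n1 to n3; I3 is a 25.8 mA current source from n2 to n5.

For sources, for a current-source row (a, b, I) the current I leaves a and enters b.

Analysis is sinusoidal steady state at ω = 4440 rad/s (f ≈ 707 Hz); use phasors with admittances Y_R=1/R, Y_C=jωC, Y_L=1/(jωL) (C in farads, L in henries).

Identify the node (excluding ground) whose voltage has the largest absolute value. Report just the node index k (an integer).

6

Apply KCL at each of the 7 non-ground nodes and solve the resulting linear system.
Node n1: branches {L2, R3, R4, R6, L8} → V_1 = 0.07660-0.07719j
Node n2: branches {C1, R2, R3, I3} → V_2 = -0.6488-1.606j
Node n3: branches {L1, L2, R8, R9, L8} → V_3 = 0.007536-0.05141j
Node n4: branches {L3, R1, R5, R6, R7, I2} → V_4 = 0.3657-0.008612j
Node n5: branches {L3, L4, L6, C1, L7, I3} → V_5 = 0.3764+0.1724j
Node n6: branches {I1, L5, R2, R9} → V_6 = -0.4471-2.555j
Node n7: branches {L4, R7, L7} → V_7 = 0.3980+0.1685j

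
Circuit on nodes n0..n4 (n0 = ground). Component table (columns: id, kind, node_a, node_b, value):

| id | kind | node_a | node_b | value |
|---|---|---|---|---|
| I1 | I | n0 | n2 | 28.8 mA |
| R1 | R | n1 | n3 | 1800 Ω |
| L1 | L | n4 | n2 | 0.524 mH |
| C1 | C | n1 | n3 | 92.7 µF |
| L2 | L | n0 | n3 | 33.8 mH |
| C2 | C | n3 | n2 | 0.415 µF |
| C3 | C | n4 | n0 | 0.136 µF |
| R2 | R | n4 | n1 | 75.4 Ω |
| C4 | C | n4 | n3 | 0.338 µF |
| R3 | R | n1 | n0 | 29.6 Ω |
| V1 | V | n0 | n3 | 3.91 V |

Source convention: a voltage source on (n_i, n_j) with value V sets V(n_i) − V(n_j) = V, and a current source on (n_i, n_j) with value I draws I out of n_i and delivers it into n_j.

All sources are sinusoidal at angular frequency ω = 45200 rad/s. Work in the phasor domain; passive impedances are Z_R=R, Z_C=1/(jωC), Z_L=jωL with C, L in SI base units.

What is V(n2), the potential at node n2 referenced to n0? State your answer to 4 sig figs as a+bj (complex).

Apply KCL at each of the 4 non-ground nodes and solve the resulting linear system.
Node n1: branches {R1, C1, R2, R3} → V_1 = -3.912-0.03350j
Node n2: branches {I1, L1, C2} → V_2 = -2.799-0.1946j
Node n3: branches {R1, C1, L2, C2, C4, V1} → V_3 = -3.910+0.000j
Node n4: branches {L1, C3, R2, C4} → V_4 = -3.293-0.7903j
Source currents: i(V1)=-0.1561-0.01881j

-2.799-0.1946j V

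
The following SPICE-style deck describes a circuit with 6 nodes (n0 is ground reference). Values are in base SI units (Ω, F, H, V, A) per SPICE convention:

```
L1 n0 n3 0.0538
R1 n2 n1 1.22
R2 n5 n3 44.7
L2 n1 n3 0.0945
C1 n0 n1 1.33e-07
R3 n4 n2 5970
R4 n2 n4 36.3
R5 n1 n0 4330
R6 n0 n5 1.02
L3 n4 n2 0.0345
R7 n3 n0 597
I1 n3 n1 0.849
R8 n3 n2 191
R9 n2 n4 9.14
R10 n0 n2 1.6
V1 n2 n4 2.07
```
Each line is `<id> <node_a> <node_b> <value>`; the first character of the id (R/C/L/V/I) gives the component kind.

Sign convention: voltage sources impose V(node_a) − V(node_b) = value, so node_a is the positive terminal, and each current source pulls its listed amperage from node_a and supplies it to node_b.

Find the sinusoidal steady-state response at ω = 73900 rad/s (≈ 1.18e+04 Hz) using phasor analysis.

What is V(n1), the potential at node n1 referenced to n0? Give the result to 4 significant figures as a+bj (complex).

2.137-0.04975j V

MNA unknowns: 5 node voltages V₁..V_5 plus 1 source current (V1)
L1: Y=0.000-0.0002515j on G[0,3]
R1: Y=0.8197+0.000j on G[2,1]
R2: Y=0.02237+0.000j on G[5,3]
L2: Y=0.000-0.0001432j on G[1,3]
C1: Y=0.000+0.009829j on G[0,1]
R3: Y=0.0001675+0.000j on G[4,2]
R4: Y=0.02755+0.000j on G[2,4]
R5: Y=0.0002309+0.000j on G[1,0]
R6: Y=0.9804+0.000j on G[0,5]
L3: Y=0.000-0.0003922j on G[4,2]
R7: Y=0.001675+0.000j on G[3,0]
I1: z[3]−=0.849, z[1]+=0.849
R8: Y=0.005236+0.000j on G[3,2]
R9: Y=0.1094+0.000j on G[2,4]
R10: Y=0.6250+0.000j on G[0,2]
V1: row V2−V4=2.07, i_V1 at 2,4
solve → V1=2.137-0.04975j, V2=1.102-0.02963j, V3=-29.29-0.4177j, V4=-0.9679-0.02963j, V5=-0.6535-0.009319j
aux → i_V1=-0.2838+0.0008119j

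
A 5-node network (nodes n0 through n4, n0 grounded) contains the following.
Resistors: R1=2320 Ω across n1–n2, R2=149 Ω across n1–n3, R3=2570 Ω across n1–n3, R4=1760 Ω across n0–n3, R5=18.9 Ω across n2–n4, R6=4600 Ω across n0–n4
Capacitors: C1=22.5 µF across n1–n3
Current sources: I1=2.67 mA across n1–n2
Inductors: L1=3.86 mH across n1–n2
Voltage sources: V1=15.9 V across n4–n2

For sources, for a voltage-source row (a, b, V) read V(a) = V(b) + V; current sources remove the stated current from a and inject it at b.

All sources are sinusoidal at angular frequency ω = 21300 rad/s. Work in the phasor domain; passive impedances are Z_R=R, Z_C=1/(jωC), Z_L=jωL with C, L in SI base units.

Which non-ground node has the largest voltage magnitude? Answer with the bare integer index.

4

Element admittances at ω=21300 rad/s:
  Y(R1) = 0.0004310+0.000j S between n1,n2
  Y(R2) = 0.006711+0.000j S between n1,n3
  Y(C1) = 0.000+0.4793j S between n1,n3
  Y(R3) = 0.0003891+0.000j S between n1,n3
  I1: injects 0.00267 A into n2 (from n1)
  Y(R4) = 0.0005682+0.000j S between n0,n3
  Y(R5) = 0.05291+0.000j S between n2,n4
  Y(R6) = 0.0002174+0.000j S between n0,n4
  Y(L1) = 0.000-0.01216j S between n1,n2
  V1: constraint V(n4)−V(n2) = 15.9
Assemble and solve the 5×5 MNA system:
  V(n1)=-4.400-8.605e-05j  V(n2)=-4.400+0.01386j  V(n3)=-4.400-0.005302j  V(n4)=11.50+0.01386j
  i(V1)=-0.8438-3.012e-06j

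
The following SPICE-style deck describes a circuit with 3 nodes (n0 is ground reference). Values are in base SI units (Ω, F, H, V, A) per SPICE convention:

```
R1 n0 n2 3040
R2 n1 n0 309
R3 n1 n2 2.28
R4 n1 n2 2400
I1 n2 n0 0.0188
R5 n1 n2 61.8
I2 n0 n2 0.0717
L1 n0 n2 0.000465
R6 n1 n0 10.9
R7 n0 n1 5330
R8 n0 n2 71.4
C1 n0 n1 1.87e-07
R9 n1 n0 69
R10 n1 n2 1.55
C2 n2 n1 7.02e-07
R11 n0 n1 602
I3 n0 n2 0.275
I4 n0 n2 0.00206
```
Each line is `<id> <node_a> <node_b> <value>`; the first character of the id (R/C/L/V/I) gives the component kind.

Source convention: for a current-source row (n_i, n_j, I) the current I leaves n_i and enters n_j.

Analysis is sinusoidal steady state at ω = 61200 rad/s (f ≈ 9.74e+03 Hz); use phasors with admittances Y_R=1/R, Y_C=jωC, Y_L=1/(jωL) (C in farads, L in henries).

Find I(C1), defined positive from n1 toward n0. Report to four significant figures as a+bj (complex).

Apply KCL at each of the 2 non-ground nodes and solve the resulting linear system.
Node n1: branches {R2, R3, R4, R5, R6, R7, C1, R9, R10, C2, R11} → V_1 = 2.478+0.5288j
Node n2: branches {R1, R3, R4, I1, R5, I2, L1, R8, R10, C2, I3, I4} → V_2 = 2.726+0.5984j

-0.006051+0.02836j A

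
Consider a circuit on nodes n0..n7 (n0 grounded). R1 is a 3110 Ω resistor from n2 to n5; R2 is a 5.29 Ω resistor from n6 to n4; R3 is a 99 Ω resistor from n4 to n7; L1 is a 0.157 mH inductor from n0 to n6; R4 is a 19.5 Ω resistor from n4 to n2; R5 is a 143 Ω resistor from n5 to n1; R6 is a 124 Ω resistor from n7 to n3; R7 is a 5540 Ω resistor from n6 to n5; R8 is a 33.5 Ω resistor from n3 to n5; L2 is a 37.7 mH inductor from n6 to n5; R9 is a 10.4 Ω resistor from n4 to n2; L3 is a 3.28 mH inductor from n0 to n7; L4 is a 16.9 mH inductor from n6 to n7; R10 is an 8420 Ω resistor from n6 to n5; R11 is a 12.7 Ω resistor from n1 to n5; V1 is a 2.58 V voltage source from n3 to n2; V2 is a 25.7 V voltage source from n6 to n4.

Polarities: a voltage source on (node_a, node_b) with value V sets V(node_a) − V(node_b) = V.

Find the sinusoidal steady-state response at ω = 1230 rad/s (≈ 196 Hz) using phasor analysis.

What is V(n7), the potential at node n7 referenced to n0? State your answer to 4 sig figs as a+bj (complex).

-0.04167-1.419j V

MNA unknowns: 7 node voltages V₁..V_7 plus 2 source currents (V1, V2)
R1: Y=0.0003215+0.000j on G[2,5]
R2: Y=0.1890+0.000j on G[6,4]
R3: Y=0.01010+0.000j on G[4,7]
L1: Y=0.000-5.178j on G[0,6]
R4: Y=0.05128+0.000j on G[4,2]
R5: Y=0.006993+0.000j on G[5,1]
R6: Y=0.008065+0.000j on G[7,3]
R7: Y=0.0001805+0.000j on G[6,5]
R8: Y=0.02985+0.000j on G[3,5]
L2: Y=0.000-0.02157j on G[6,5]
R9: Y=0.09615+0.000j on G[4,2]
L3: Y=0.000-0.2479j on G[0,7]
L4: Y=0.000-0.04811j on G[6,7]
R10: Y=0.0001188+0.000j on G[6,5]
R11: Y=0.07874+0.000j on G[1,5]
V1: row V3−V2=2.58, i_V1 at 3,2
V2: row V6−V4=25.7, i_V2 at 6,4
solve → V1=-12.64-10.67j, V2=-22.99-1.741j, V3=-20.41-1.741j, V4=-25.70+0.06794j, V5=-12.64-10.67j, V6=0.001995+0.06794j, V7=-0.04167-1.419j
aux → i_V1=0.3962-0.2639j, i_V2=-5.517+0.2818j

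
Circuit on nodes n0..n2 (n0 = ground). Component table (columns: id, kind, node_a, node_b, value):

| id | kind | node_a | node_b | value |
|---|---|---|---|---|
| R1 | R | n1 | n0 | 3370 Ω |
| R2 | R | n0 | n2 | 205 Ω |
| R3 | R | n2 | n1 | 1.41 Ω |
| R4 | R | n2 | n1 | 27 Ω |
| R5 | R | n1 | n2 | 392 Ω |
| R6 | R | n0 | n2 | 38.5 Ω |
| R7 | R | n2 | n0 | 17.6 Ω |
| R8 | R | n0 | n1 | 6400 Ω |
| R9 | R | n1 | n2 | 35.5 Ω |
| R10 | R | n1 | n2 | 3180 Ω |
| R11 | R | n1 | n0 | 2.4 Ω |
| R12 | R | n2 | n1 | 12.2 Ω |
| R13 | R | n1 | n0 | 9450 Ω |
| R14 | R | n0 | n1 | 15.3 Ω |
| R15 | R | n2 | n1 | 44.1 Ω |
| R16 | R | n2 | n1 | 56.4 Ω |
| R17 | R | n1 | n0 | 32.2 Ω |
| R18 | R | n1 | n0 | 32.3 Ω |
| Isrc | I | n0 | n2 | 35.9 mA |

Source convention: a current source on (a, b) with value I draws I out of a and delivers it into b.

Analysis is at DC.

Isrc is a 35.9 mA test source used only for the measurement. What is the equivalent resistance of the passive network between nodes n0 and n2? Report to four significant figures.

R_eq = 2.342 Ω

Apply KCL at each of the 2 non-ground nodes and solve the resulting linear system.
Node n1: branches {R1, R3, R4, R5, R8, R9, R10, R11, R12, R13, R14, R15, R16, R17, R18} → V_1 = 0.05238
Node n2: branches {R2, R3, R4, R5, R6, R7, R9, R10, R12, R15, R16, Isrc} → V_2 = 0.08409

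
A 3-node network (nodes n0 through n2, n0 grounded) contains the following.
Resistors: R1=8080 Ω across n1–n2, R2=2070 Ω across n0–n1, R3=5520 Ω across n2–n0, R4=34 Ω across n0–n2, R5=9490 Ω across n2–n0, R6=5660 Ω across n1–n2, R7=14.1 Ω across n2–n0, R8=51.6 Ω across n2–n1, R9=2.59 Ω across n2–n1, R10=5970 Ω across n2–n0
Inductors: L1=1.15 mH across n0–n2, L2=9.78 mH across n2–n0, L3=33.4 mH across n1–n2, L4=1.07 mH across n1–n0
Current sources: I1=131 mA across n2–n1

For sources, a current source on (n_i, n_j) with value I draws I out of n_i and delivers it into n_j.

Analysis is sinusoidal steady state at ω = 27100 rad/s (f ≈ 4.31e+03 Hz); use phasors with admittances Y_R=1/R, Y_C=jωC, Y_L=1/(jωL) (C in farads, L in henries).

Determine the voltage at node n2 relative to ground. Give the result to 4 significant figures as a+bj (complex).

MNA unknowns: 2 node voltages V₁..V_2
R1: Y=0.0001238+0.000j on G[1,2]
R2: Y=0.0004831+0.000j on G[0,1]
R3: Y=0.0001812+0.000j on G[2,0]
L1: Y=0.000-0.03209j on G[0,2]
R4: Y=0.02941+0.000j on G[0,2]
R5: Y=0.0001054+0.000j on G[2,0]
R6: Y=0.0001767+0.000j on G[1,2]
R7: Y=0.07092+0.000j on G[2,0]
L2: Y=0.000-0.003773j on G[2,0]
R8: Y=0.01938+0.000j on G[2,1]
L3: Y=0.000-0.001105j on G[1,2]
R9: Y=0.3861+0.000j on G[2,1]
R10: Y=0.0001675+0.000j on G[2,0]
L4: Y=0.000-0.03449j on G[1,0]
I1: z[2]−=0.131, z[1]+=0.131
solve → V1=0.2584+0.09061j, V2=-0.05640+0.06790j

-0.05640+0.06790j V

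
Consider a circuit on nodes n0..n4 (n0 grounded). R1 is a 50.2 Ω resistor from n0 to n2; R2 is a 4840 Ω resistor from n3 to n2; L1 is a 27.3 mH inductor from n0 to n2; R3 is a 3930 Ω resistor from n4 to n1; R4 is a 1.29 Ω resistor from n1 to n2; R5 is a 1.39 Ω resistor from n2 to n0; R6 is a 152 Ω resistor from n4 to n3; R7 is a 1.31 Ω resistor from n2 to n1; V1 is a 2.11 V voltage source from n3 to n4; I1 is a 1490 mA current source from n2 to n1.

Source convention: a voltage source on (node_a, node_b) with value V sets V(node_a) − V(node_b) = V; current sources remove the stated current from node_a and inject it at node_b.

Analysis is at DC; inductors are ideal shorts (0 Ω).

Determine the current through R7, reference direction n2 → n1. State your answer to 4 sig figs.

Apply KCL at each of the 4 non-ground nodes and solve the resulting linear system.
Node n1: branches {R3, R4, R7, I1} → V_1 = 0.9682
Node n2: branches {R1, R2, L1, R4, R5, R7, I1} → V_2 = 0.000
Node n3: branches {R2, R6, V1} → V_3 = 1.699
Node n4: branches {R3, R6, V1} → V_4 = -0.4112
Source currents: i(L1)=0.000, i(V1)=-0.01423

-0.7391 A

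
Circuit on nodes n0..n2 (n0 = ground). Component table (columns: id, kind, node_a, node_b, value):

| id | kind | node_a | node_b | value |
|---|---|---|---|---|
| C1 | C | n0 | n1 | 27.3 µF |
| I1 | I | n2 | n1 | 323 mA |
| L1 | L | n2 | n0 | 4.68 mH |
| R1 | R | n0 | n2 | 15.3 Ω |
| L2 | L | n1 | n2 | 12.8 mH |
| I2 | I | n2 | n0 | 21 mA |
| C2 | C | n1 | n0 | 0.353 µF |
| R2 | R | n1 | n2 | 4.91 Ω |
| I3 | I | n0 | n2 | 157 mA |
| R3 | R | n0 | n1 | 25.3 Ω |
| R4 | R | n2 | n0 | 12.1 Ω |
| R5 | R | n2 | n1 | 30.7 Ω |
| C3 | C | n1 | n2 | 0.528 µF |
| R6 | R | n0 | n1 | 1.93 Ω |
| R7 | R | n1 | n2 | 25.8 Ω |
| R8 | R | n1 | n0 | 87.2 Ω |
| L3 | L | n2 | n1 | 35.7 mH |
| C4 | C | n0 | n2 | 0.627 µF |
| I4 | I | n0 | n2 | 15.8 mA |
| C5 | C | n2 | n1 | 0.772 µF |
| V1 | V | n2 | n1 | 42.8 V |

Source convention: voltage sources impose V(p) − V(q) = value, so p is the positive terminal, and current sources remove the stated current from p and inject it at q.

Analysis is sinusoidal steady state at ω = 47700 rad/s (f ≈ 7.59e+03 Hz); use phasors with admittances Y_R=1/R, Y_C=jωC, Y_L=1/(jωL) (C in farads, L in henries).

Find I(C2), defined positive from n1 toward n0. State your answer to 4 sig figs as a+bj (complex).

Apply KCL at each of the 2 non-ground nodes and solve the resulting linear system.
Node n1: branches {C1, I1, L2, C2, R2, R3, R5, C3, R6, R7, R8, L3, C5, V1} → V_1 = -2.540+3.244j
Node n2: branches {I1, L1, R1, L2, I2, R2, I3, R4, R5, C3, R7, L3, C4, I4, C5, V1} → V_2 = 40.26+3.244j
Source currents: i(V1)=-17.82-4.063j

-0.05462-0.04277j A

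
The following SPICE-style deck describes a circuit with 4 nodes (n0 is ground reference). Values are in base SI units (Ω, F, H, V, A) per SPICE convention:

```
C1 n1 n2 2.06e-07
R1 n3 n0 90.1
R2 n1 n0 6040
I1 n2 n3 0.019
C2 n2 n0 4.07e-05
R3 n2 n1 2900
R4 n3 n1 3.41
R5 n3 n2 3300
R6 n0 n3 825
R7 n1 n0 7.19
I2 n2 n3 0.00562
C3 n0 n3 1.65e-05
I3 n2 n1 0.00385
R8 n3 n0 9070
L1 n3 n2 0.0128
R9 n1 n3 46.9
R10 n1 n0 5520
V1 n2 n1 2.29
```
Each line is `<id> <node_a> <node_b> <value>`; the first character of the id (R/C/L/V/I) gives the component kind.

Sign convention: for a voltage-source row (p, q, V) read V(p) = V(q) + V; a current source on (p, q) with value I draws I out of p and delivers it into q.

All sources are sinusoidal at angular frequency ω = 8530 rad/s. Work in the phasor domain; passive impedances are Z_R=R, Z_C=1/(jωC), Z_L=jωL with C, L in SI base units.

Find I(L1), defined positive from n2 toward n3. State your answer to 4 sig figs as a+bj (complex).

MNA unknowns: 3 node voltages V₁..V_3 plus 1 source current (V1)
C1: Y=0.000+0.001757j on G[1,2]
R1: Y=0.01110+0.000j on G[3,0]
R2: Y=0.0001656+0.000j on G[1,0]
I1: z[2]−=0.019, z[3]+=0.019
C2: Y=0.000+0.3472j on G[2,0]
R3: Y=0.0003448+0.000j on G[2,1]
R4: Y=0.2933+0.000j on G[3,1]
R5: Y=0.0003030+0.000j on G[3,2]
R6: Y=0.001212+0.000j on G[0,3]
R7: Y=0.1391+0.000j on G[1,0]
I2: z[2]−=0.00562, z[3]+=0.00562
C3: Y=0.000+0.1407j on G[0,3]
I3: z[2]−=0.00385, z[1]+=0.00385
R8: Y=0.0001103+0.000j on G[3,0]
L1: Y=0.000-0.009159j on G[3,2]
R9: Y=0.02132+0.000j on G[1,3]
R10: Y=0.0001812+0.000j on G[1,0]
V1: row V2−V1=2.29, i_V1 at 2,1
solve → V1=-1.478-0.6185j, V2=0.8124-0.6185j, V3=-1.386-0.06056j
aux → i_V1=-0.2395-0.2658j

-0.005110-0.02013j A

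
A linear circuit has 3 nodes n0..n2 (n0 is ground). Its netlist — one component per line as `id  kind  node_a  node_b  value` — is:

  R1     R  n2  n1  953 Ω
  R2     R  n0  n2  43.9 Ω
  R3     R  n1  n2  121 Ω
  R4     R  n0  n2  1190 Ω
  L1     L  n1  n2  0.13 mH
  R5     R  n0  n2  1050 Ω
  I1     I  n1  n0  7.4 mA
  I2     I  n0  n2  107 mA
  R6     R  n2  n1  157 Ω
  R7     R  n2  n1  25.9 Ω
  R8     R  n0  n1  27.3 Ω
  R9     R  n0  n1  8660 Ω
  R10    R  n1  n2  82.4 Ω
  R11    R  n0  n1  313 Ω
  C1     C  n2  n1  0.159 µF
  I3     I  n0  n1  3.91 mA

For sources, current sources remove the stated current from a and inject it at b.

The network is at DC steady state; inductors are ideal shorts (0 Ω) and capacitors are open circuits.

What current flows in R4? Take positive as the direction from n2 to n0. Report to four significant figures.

0.001348 A

Apply KCL at each of the 2 non-ground nodes and solve the resulting linear system.
Node n1: branches {R1, R3, L1, I1, R6, R7, R8, R9, R10, R11, C1, I3} → V_1 = 1.605
Node n2: branches {R1, R2, R3, R4, L1, R5, I2, R6, R7, R10, C1} → V_2 = 1.605
Source currents: i(L1)=-0.06757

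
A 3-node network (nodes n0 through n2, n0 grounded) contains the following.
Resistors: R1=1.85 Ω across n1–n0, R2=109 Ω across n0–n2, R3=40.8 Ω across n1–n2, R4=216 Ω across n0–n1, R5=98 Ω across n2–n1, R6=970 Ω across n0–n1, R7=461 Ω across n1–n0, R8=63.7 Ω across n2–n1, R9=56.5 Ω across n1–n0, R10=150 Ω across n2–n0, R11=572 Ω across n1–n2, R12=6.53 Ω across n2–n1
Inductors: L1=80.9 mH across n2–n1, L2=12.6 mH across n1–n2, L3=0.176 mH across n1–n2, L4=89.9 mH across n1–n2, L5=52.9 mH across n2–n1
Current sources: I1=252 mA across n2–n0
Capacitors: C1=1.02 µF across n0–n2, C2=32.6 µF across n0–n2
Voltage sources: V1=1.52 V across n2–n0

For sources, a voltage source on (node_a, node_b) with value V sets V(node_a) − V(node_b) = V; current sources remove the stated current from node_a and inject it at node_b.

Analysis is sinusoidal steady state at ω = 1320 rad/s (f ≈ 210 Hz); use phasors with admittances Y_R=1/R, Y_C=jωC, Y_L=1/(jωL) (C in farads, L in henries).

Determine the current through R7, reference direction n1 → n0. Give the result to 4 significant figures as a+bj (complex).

MNA unknowns: 2 node voltages V₁..V_2 plus 1 source current (V1)
R1: Y=0.5405+0.000j on G[1,0]
R2: Y=0.009174+0.000j on G[0,2]
R3: Y=0.02451+0.000j on G[1,2]
R4: Y=0.004630+0.000j on G[0,1]
R5: Y=0.01020+0.000j on G[2,1]
L1: Y=0.000-0.009364j on G[2,1]
R6: Y=0.001031+0.000j on G[0,1]
R7: Y=0.002169+0.000j on G[1,0]
R8: Y=0.01570+0.000j on G[2,1]
L2: Y=0.000-0.06013j on G[1,2]
R9: Y=0.01770+0.000j on G[1,0]
I1: z[2]−=0.252, z[0]+=0.252
L3: Y=0.000-4.304j on G[1,2]
C1: Y=0.000+0.001346j on G[0,2]
L4: Y=0.000-0.008427j on G[1,2]
R10: Y=0.006667+0.000j on G[2,0]
R11: Y=0.001748+0.000j on G[1,2]
R12: Y=0.1531+0.000j on G[2,1]
L5: Y=0.000-0.01432j on G[2,1]
C2: Y=0.000+0.04303j on G[0,2]
V1: row V2−V0=1.52, i_V1 at 2,0
solve → V1=1.487-0.1899j, V2=1.520+0.000j
aux → i_V1=-1.118+0.04002j

0.003225-0.0004118j A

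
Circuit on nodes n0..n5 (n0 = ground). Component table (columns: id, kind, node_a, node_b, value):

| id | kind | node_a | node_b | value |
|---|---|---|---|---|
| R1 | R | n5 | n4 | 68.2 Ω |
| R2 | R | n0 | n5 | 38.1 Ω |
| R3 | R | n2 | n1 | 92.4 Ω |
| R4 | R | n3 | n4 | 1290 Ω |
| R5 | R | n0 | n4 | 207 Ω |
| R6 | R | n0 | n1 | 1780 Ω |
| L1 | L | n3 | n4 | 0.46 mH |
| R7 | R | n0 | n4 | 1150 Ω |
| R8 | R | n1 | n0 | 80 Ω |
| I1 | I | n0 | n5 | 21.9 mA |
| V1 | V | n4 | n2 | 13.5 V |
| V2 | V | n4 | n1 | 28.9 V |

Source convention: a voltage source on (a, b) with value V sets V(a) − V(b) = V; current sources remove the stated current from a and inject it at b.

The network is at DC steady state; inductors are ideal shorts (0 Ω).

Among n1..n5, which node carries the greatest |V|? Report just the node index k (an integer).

1

Element admittances at DC:
  Y(R1) = 0.01466 S between n5,n4
  Y(R2) = 0.02625 S between n0,n5
  Y(R3) = 0.01082 S between n2,n1
  Y(R4) = 0.0007752 S between n3,n4
  Y(R5) = 0.004831 S between n0,n4
  Y(R6) = 0.0005618 S between n0,n1
  L1: short n3↔n4 (DC inductor)
  Y(R7) = 0.0008696 S between n0,n4
  Y(R8) = 0.01250 S between n1,n0
  I1: injects 0.0219 A into n5 (from n0)
  V1: constraint V(n4)−V(n2) = 13.5
  V2: constraint V(n4)−V(n1) = 28.9
Assemble and solve the 8×8 MNA system:
  V(n1)=-15.22  V(n2)=0.1791  V(n3)=13.68  V(n4)=13.68  V(n5)=5.438
  i(L1)=0.000  i(V1)=0.1667  i(V2)=-0.3655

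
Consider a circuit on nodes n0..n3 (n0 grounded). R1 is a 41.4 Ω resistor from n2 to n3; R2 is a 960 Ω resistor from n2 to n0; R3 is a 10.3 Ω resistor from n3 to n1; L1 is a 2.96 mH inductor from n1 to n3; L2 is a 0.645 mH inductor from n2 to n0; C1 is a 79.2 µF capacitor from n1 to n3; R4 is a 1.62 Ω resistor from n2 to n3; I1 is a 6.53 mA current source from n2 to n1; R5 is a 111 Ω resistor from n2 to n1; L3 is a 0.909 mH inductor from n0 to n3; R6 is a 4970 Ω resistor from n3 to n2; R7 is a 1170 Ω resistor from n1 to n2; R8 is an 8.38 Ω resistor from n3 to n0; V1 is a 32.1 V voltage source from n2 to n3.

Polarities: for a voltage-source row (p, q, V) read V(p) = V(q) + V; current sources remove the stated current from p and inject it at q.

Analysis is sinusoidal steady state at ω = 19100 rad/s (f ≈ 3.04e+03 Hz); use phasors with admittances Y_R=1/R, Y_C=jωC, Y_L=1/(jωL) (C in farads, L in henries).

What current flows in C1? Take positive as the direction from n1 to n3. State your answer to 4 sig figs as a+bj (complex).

Apply KCL at each of the 3 non-ground nodes and solve the resulting linear system.
Node n1: branches {R3, L1, C1, I1, R5, R7} → V_1 = -10.82+8.942j
Node n2: branches {R1, R2, L2, R4, I1, R5, R6, R7, V1} → V_2 = 21.27+9.157j
Node n3: branches {R1, R3, L1, C1, R4, L3, R6, R8, V1} → V_3 = -10.83+9.157j
Source currents: i(V1)=-21.69+1.715j

0.3253+0.02327j A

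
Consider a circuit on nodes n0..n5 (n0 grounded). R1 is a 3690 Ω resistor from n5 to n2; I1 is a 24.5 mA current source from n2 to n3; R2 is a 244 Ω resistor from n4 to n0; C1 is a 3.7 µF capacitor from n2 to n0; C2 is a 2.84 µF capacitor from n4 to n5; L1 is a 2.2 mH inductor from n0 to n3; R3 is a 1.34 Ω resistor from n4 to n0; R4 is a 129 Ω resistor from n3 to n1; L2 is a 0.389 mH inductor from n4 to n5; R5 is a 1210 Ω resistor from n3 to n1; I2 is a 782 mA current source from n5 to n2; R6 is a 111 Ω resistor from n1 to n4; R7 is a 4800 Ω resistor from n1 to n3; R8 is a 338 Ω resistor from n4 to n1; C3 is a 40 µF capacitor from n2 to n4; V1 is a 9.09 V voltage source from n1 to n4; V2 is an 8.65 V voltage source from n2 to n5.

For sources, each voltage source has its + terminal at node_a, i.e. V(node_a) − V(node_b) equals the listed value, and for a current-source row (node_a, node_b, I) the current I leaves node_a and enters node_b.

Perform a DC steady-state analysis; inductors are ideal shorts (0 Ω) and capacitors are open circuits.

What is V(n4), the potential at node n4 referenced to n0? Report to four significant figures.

MNA unknowns: 5 node voltages V₁..V_5 plus 4 source currents (L1, L2, V1, V2)
R1: Y=0.0002710 on G[5,2]
I1: z[2]−=0.0245, z[3]+=0.0245
R2: Y=0.004098 on G[4,0]
C1: Y=0.000 on G[2,0]
C2: Y=0.000 on G[4,5]
L1: row V0−V3=0, i_L1 at 0,3
R3: Y=0.7463 on G[4,0]
R4: Y=0.007752 on G[3,1]
L2: row V4−V5=0, i_L2 at 4,5
R5: Y=0.0008264 on G[3,1]
I2: z[5]−=0.782, z[2]+=0.782
R6: Y=0.009009 on G[1,4]
R7: Y=0.0002083 on G[1,3]
R8: Y=0.002959 on G[4,1]
C3: Y=0.000 on G[2,4]
V1: row V1−V4=9.09, i_V1 at 1,4
V2: row V2−V5=8.65, i_V2 at 2,5
solve → V1=8.953, V2=8.513, V3=0.000, V4=-0.1375, V5=-0.1375
aux → i_L1=-0.1032, i_L2=0.02450, i_V1=-0.1874, i_V2=0.7552

-0.1375 V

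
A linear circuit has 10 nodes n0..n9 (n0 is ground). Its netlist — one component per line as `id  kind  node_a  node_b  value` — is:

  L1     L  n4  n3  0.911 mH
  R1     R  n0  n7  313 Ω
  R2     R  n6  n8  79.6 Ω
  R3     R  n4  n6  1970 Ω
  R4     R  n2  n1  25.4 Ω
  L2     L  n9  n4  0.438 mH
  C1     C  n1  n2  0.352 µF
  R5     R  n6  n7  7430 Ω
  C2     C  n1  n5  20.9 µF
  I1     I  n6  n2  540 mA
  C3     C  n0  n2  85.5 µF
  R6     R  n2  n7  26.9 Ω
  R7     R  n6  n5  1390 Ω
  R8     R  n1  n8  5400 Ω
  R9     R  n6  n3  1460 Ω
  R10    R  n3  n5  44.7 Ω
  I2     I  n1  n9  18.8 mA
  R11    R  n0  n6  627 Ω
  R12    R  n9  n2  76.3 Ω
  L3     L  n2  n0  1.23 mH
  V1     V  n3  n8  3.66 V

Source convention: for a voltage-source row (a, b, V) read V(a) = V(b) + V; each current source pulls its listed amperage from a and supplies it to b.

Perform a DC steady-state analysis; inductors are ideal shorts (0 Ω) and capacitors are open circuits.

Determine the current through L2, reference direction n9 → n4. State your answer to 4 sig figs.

0.4234 A

Apply KCL at each of the 9 non-ground nodes and solve the resulting linear system.
Node n1: branches {R4, C1, C2, R8, I2} → V_1 = -0.6370
Node n2: branches {R4, C1, I1, C3, R6, R12, L3} → V_2 = 0.000
Node n3: branches {L1, R9, R10, V1} → V_3 = -30.87
Node n4: branches {L1, R3, L2} → V_4 = -30.87
Node n5: branches {C2, R7, R10} → V_5 = -31.90
Node n6: branches {R2, R3, R5, I1, R7, R9, R11} → V_6 = -63.79
Node n7: branches {R1, R5, R6} → V_7 = -0.2120
Node n8: branches {R2, R8, V1} → V_8 = -34.53
Node n9: branches {L2, I2, R12} → V_9 = -30.87
Source currents: i(L1)=0.4067, i(L2)=0.4234, i(L3)=0.1024, i(V1)=0.3612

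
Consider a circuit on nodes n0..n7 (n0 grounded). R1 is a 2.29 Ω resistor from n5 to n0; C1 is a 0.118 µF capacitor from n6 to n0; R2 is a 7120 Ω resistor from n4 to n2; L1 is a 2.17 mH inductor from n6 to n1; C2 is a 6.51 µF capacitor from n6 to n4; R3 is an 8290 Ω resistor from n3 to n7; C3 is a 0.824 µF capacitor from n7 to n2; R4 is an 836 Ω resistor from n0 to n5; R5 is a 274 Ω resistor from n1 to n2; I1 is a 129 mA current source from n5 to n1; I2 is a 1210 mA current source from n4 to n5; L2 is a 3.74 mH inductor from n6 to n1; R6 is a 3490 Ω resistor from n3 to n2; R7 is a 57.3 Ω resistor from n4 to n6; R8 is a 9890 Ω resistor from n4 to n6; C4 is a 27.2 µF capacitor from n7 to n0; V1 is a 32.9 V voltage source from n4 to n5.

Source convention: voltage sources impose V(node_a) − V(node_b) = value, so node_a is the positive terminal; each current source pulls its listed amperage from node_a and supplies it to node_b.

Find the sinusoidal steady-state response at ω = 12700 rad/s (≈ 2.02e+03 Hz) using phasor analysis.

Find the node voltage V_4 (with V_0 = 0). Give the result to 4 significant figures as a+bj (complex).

Apply KCL at each of the 7 non-ground nodes and solve the resulting linear system.
Node n1: branches {L1, R5, I1, L2} → V_1 = 32.38-0.2478j
Node n2: branches {R2, C3, R5, R6} → V_2 = 3.941-10.59j
Node n3: branches {R3, R6} → V_3 = 2.807-7.542j
Node n4: branches {R2, C2, I2, R7, R8, V1} → V_4 = 32.65-0.1981j
Node n5: branches {R1, R4, I1, I2, V1} → V_5 = -0.2486-0.1981j
Node n6: branches {C1, L1, C2, L2, R7, R8} → V_6 = 31.72-0.6873j
Node n7: branches {R3, C3, C4} → V_7 = 0.1134-0.3122j
Source currents: i(V1)=-1.190-0.08673j

32.65-0.1981j V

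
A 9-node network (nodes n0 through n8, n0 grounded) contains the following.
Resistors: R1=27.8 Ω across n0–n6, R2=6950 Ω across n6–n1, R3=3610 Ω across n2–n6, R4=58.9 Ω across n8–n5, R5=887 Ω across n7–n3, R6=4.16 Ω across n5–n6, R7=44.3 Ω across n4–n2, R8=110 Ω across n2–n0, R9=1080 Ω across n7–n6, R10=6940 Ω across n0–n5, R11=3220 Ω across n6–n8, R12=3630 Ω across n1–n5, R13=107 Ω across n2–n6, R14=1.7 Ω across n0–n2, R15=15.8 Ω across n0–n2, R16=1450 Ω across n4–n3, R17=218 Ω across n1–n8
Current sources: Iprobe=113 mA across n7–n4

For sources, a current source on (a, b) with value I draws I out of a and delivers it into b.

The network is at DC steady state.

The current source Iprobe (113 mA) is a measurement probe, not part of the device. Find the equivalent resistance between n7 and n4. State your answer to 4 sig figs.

MNA unknowns: 8 node voltages V₁..V_8
R1: Y=0.03597 on G[0,6]
R2: Y=0.0001439 on G[6,1]
R3: Y=0.0002770 on G[2,6]
R4: Y=0.01698 on G[8,5]
R5: Y=0.001127 on G[7,3]
R6: Y=0.2404 on G[5,6]
R7: Y=0.02257 on G[4,2]
R8: Y=0.009091 on G[2,0]
R9: Y=0.0009259 on G[7,6]
R10: Y=0.0001441 on G[0,5]
R11: Y=0.0003106 on G[6,8]
R12: Y=0.0002755 on G[1,5]
R13: Y=0.009346 on G[2,6]
R14: Y=0.5882 on G[0,2]
R15: Y=0.06329 on G[0,2]
R16: Y=0.0006897 on G[4,3]
R17: Y=0.004587 on G[1,8]
Iprobe: z[7]−=0.113, z[4]+=0.113
solve → V1=-1.637, V2=0.08957, V3=-50.50, V4=3.447, V5=-1.637, V6=-1.638, V7=-83.50, V8=-1.637

R_eq = 769.4 Ω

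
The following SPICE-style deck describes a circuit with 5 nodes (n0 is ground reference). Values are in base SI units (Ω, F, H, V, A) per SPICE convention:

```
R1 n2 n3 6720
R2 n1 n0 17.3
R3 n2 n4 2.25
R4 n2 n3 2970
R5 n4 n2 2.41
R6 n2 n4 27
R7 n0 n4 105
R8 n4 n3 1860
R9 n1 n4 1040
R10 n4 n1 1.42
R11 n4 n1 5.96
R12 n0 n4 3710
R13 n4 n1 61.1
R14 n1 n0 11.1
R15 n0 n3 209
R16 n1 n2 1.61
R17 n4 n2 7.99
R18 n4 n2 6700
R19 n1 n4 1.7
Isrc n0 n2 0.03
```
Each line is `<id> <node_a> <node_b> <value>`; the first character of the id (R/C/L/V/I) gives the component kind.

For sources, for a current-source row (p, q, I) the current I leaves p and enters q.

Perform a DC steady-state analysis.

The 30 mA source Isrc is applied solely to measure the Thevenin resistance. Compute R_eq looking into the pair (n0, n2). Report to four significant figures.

R_eq = 7.078 Ω

MNA unknowns: 4 node voltages V₁..V_4
R1: Y=0.0001488 on G[2,3]
R2: Y=0.05780 on G[1,0]
R3: Y=0.4444 on G[2,4]
R4: Y=0.0003367 on G[2,3]
R5: Y=0.4149 on G[4,2]
R6: Y=0.03704 on G[2,4]
R7: Y=0.009524 on G[0,4]
R8: Y=0.0005376 on G[4,3]
R9: Y=0.0009615 on G[1,4]
R10: Y=0.7042 on G[4,1]
R11: Y=0.1678 on G[4,1]
R12: Y=0.0002695 on G[0,4]
R13: Y=0.01637 on G[4,1]
R14: Y=0.09009 on G[1,0]
R15: Y=0.004785 on G[0,3]
R16: Y=0.6211 on G[1,2]
R17: Y=0.1252 on G[4,2]
R18: Y=0.0001493 on G[4,2]
R19: Y=0.5882 on G[1,4]
Isrc: z[0]−=0.03, z[2]+=0.03
solve → V1=0.1886, V2=0.2123, V3=0.03603, V4=0.1975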